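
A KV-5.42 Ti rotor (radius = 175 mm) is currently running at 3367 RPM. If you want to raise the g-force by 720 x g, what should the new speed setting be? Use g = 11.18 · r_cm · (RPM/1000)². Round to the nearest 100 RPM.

r = 175 mm = 17.5 cm
Current RCF = 11.18 × 17.5 × (3.367)² = 11.18 × 17.5 × 11.336689 ≈ 2,218 × g
Target RCF = 2,218 + 720 = 2,938 × g
(N/1000)² = 2,938 / 195.65 = 15.01661
N = 1000 × √15.01661 ≈ 3,875.1

3900 RPM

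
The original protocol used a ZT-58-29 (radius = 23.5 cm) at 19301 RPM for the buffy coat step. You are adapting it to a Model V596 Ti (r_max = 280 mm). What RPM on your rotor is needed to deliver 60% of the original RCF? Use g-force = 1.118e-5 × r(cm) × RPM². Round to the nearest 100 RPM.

RCF_original = 1.118 × 10⁻⁵ × 23.5 × (19301)² = 1.118 × 10⁻⁵ × 23.5 × 372,528,601 ≈ 97,874.4 × g
Target RCF = 0.6 × 97,874.4 ≈ 58,724.6 × g
Your rotor: r = 280 mm = 28.0 cm
58,724.6 = 1.118 × 10⁻⁵ × 28 × N²
N² = 58,724.6 / (31.304 × 10⁻⁵) = 187,594,557
N ≈ √187,594,557 ≈ 13,696.5

13700 RPM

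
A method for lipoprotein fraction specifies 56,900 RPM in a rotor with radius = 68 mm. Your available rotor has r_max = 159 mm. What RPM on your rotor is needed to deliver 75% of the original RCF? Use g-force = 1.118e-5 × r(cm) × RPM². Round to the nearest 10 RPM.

32230 RPM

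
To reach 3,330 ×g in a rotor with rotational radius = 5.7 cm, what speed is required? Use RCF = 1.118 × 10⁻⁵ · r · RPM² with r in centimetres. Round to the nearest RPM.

3,330 = 1.118 × 10⁻⁵ × 5.7 × N²
N² = 3,330 / (6.3726 × 10⁻⁵) = 52,254,967
N ≈ √52,254,967 ≈ 7,228.8

7229 RPM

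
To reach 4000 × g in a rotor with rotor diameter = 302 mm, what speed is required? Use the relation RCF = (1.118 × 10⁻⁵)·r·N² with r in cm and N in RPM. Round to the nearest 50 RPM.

r = 302 mm / 2 = 151 mm = 15.1 cm
RCF = 1.118 × 10⁻⁵ × r × N²
4,000 = 1.118 × 10⁻⁵ × 15.1 × N²
N² = 4,000 / (16.8818 × 10⁻⁵) = 23,694,156
N ≈ √23,694,156 ≈ 4,867.7

N ≈ 4850 RPM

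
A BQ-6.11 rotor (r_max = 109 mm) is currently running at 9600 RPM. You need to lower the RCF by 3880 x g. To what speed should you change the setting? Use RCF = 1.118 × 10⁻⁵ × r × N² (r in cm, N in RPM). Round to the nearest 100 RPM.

r = 109 mm = 10.9 cm
Current RCF = 1.118 × 10⁻⁵ × 10.9 × (9600)² = 1.118 × 10⁻⁵ × 10.9 × 92,160,000 ≈ 11,230.8 × g
Target RCF = 11,230.8 − 3,880 = 7,350.8 × g
N² = 7,350.8 / (12.1862 × 10⁻⁵) = 60,320,691
N ≈ √60,320,691 ≈ 7,766.6

N₂ ≈ 7800 RPM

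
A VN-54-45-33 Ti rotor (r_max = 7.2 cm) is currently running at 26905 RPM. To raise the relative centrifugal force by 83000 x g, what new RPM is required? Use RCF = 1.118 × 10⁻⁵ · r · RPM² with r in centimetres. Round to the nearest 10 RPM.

Current RCF = 1.118 × 10⁻⁵ × 7.2 × (26905)² = 1.118 × 10⁻⁵ × 7.2 × 723,879,025 ≈ 58,269.4 × g
Target RCF = 58,269.4 + 83,000 = 141,269.4 × g
N² = 141,269.4 / (8.0496 × 10⁻⁵) = 1,754,986,583
N ≈ √1,754,986,583 ≈ 41,892.6

N₂ ≈ 41890 RPM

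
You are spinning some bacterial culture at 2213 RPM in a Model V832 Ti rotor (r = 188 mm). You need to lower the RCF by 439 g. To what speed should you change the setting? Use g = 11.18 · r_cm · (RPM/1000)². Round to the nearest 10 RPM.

≈ 1680 RPM

r = 188 mm = 18.8 cm
Current RCF = 11.18 × 18.8 × (2.213)² = 11.18 × 18.8 × 4.897369 ≈ 1,029.3 × g
Target RCF = 1,029.3 − 439 = 590.3 × g
(N/1000)² = 590.3 / 210.184 = 2.808492
N = 1000 × √2.808492 ≈ 1,675.9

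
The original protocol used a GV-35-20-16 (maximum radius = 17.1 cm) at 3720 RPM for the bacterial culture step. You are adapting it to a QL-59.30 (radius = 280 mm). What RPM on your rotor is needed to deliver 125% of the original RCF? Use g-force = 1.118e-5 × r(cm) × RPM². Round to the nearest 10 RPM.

RCF = 1.118 × 10⁻⁵ × r × N²
RCF_original = 1.118 × 10⁻⁵ × 17.1 × (3720)² = 1.118 × 10⁻⁵ × 17.1 × 13,838,400 ≈ 2,645.6 × g
Target RCF = 1.25 × 2,645.6 ≈ 3,307 × g
Your rotor: r = 280 mm = 28.0 cm
3,307 = 1.118 × 10⁻⁵ × 28 × N²
N² = 3,307 / (31.304 × 10⁻⁵) = 10,564,145
N ≈ √10,564,145 ≈ 3,250.3

3250 RPM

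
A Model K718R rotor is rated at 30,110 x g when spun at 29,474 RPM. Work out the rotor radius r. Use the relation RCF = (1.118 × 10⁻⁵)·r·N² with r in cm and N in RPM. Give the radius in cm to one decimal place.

RCF = 1.118 × 10⁻⁵ × r × N²
30110 = 1.118 × 10⁻⁵ × r × (29474)²
r = 30110 / (1.118 × 10⁻⁵ × 868,716,676) = 30110 / 9712.252 ≈ 3.100 cm

≈ 3.1 cm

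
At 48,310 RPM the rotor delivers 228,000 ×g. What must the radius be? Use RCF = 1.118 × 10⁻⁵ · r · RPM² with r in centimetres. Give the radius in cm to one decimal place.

228000 = 1.118 × 10⁻⁵ × r × (48310)²
r = 228000 / (1.118 × 10⁻⁵ × 2,333,856,100) = 228000 / 26092.51 ≈ 8.738 cm

8.7 cm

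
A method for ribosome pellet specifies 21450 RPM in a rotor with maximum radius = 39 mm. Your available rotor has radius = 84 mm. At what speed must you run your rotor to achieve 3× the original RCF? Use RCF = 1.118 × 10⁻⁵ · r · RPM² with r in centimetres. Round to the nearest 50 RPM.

≈ 25300 RPM

Original rotor: r = 39 mm = 3.9 cm
RCF_original = 1.118 × 10⁻⁵ × 3.9 × (21450)² = 1.118 × 10⁻⁵ × 3.9 × 460,102,500 ≈ 20,061.4 × g
Target RCF = 3 × 20,061.4 ≈ 60,184.2 × g
Your rotor: r = 84 mm = 8.4 cm
60,184.2 = 1.118 × 10⁻⁵ × 8.4 × N²
N² = 60,184.2 / (9.3912 × 10⁻⁵) = 640,857,398
N ≈ √640,857,398 ≈ 25,315.2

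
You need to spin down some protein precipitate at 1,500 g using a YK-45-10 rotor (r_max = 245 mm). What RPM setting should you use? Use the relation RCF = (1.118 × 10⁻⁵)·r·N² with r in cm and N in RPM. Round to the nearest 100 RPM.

≈ 2300 RPM

r = 245 mm = 24.5 cm
RCF = 1.118 × 10⁻⁵ × r × N²
1,500 = 1.118 × 10⁻⁵ × 24.5 × N²
N² = 1,500 / (27.391 × 10⁻⁵) = 5,476,251
N ≈ √5,476,251 ≈ 2,340.1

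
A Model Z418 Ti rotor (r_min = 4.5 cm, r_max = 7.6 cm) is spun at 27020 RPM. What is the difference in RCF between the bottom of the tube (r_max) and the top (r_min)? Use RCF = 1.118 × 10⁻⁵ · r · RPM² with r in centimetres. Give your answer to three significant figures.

≈ 25300 x g

ΔRCF = 1.118 × 10⁻⁵ × (r_max − r_min) × N² = 1.118 × 10⁻⁵ × 3.1 × 730,080,400 ≈ 25,303.1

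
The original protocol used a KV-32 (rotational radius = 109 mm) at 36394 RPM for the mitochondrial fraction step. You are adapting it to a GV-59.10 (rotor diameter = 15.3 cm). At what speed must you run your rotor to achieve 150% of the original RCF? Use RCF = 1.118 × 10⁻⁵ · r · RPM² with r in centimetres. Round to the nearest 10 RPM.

Original rotor: r = 109 mm = 10.9 cm
RCF = 1.118 × 10⁻⁵ × r × N²
RCF_original = 1.118 × 10⁻⁵ × 10.9 × (36394)² = 1.118 × 10⁻⁵ × 10.9 × 1,324,523,236 ≈ 161,409.1 × g
Target RCF = 1.5 × 161,409.1 ≈ 242,113.7 × g
Your rotor: r = 15.3 / 2 = 7.65 cm
242,113.7 = 1.118 × 10⁻⁵ × 7.65 × N²
N² = 242,113.7 / (8.5527 × 10⁻⁵) = 2,830,845,230
N ≈ √2,830,845,230 ≈ 53,205.7

53210 RPM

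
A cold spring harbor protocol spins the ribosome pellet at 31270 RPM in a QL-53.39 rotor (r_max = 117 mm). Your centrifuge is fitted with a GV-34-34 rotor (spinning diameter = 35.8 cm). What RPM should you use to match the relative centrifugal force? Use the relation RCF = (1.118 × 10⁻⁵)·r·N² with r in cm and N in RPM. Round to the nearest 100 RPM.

Original rotor: r = 117 mm = 11.7 cm
RCF_original = 1.118 × 10⁻⁵ × 11.7 × (31270)² = 1.118 × 10⁻⁵ × 11.7 × 977,812,900 ≈ 127,903.8 × g
Your rotor: r = 35.8 / 2 = 17.9 cm
127,903.8 = 1.118 × 10⁻⁵ × 17.9 × N²
N² = 127,903.8 / (20.0122 × 10⁻⁵) = 639,129,131
N ≈ √639,129,131 ≈ 25,281.0

≈ 25300 RPM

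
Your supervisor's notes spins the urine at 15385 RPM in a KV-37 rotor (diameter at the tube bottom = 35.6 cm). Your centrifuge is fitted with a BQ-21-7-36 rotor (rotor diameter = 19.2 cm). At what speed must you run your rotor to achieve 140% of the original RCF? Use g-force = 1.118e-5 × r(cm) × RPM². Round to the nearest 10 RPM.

Original rotor: r = 35.6 / 2 = 17.8 cm
RCF = 1.118 × 10⁻⁵ × r × N²
RCF_original = 1.118 × 10⁻⁵ × 17.8 × (15385)² = 1.118 × 10⁻⁵ × 17.8 × 236,698,225 ≈ 47,103.9 × g
Target RCF = 1.4 × 47,103.9 ≈ 65,945.5 × g
Your rotor: r = 19.2 / 2 = 9.6 cm
65,945.5 = 1.118 × 10⁻⁵ × 9.6 × N²
N² = 65,945.5 / (10.7328 × 10⁻⁵) = 614,429,599
N ≈ √614,429,599 ≈ 24,787.7

24790 RPM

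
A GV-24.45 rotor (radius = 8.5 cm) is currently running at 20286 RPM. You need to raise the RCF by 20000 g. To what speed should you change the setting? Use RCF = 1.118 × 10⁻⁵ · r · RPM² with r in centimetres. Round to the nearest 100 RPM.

Current RCF = 1.118 × 10⁻⁵ × 8.5 × (20286)² = 1.118 × 10⁻⁵ × 8.5 × 411,521,796 ≈ 39,106.9 × g
Target RCF = 39,106.9 + 20,000 = 59,106.9 × g
N² = 59,106.9 / (9.503 × 10⁻⁵) = 621,981,480
N ≈ √621,981,480 ≈ 24,939.6

24900 RPM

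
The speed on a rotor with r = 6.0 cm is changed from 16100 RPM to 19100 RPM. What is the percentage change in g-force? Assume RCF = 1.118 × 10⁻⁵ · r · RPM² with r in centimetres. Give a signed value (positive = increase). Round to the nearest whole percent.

RCF ∝ N², so the ratio is (19100/16100)² = (1.186335)² = 1.4074.
Change = 1.4074 − 1 = +0.4074 → +40.7%.

+41%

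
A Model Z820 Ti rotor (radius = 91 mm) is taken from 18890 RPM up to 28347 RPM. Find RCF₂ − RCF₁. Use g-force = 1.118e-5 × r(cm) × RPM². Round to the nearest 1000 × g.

≈ 45000 x g

r = 91 mm = 9.1 cm
RCF₁ = 1.118 × 10⁻⁵ × 9.1 × (18890)² = 1.118 × 10⁻⁵ × 9.1 × 356,832,100 ≈ 36,303.4 × g
RCF₂ = 1.118 × 10⁻⁵ × 9.1 × (28347)² = 1.118 × 10⁻⁵ × 9.1 × 803,552,409 ≈ 81,751.8 × g
Increase = 81,751.8 − 36,303.4 = 45,448.4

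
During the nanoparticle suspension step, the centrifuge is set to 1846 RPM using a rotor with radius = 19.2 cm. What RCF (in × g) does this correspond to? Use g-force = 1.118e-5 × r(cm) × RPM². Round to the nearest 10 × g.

730 × g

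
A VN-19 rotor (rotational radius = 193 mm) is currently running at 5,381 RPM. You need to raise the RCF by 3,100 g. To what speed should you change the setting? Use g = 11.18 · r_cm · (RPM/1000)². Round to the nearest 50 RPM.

≈ 6600 RPM

r = 193 mm = 19.3 cm
Current RCF = 11.18 × 19.3 × (5.381)² = 11.18 × 19.3 × 28.955161 ≈ 6,247.8 × g
Target RCF = 6,247.8 + 3,100 = 9,347.8 × g
(N/1000)² = 9,347.8 / 215.774 = 43.32218
N = 1000 × √43.32218 ≈ 6,582.0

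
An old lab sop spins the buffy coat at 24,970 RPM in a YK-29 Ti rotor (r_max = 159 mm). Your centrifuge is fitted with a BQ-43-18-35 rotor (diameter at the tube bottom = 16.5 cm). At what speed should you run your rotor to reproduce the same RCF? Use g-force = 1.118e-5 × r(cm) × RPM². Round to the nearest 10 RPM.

34660 RPM

Original rotor: r = 159 mm = 15.9 cm
RCF_original = 1.118 × 10⁻⁵ × 15.9 × (24970)² = 1.118 × 10⁻⁵ × 15.9 × 623,500,900 ≈ 110,834.8 × g
Your rotor: r = 16.5 / 2 = 8.25 cm
110,834.8 = 1.118 × 10⁻⁵ × 8.25 × N²
N² = 110,834.8 / (9.2235 × 10⁻⁵) = 1,201,656,638
N ≈ √1,201,656,638 ≈ 34,664.9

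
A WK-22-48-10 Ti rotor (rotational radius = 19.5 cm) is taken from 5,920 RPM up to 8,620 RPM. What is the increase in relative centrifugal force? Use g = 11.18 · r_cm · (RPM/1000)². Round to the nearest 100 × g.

8600 × g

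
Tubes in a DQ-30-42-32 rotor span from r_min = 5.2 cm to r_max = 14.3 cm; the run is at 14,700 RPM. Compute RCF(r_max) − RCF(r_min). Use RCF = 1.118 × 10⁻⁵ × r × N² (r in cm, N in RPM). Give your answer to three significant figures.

≈ 22000 g

ΔRCF = 1.118 × 10⁻⁵ × (r_max − r_min) × N² = 1.118 × 10⁻⁵ × 9.1 × 216,090,000 ≈ 21,984.6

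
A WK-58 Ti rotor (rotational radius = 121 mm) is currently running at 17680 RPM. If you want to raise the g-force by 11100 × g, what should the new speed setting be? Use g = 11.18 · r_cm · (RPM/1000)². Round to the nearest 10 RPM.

r = 121 mm = 12.1 cm
Current RCF = 11.18 × 12.1 × (17.68)² = 11.18 × 12.1 × 312.5824 ≈ 42,285.5 × g
Target RCF = 42,285.5 + 11,100 = 53,385.5 × g
(N/1000)² = 53,385.5 / 135.278 = 394.6355
N = 1000 × √394.6355 ≈ 19,865.4

≈ 19870 RPM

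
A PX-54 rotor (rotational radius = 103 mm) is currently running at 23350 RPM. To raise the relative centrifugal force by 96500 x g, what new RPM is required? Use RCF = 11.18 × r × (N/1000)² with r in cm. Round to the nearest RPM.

r = 103 mm = 10.3 cm
Current RCF = 11.18 × 10.3 × (23.35)² = 11.18 × 10.3 × 545.2225 ≈ 62,784.6 × g
Target RCF = 62,784.6 + 96,500 = 159,284.6 × g
(N/1000)² = 159,284.6 / 115.154 = 1383.231
N = 1000 × √1383.231 ≈ 37,191.8

≈ 37192 RPM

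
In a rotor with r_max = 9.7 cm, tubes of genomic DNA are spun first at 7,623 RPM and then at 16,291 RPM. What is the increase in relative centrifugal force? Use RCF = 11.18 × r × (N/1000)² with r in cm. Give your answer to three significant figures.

22500 × g

RCF₁ = 11.18 × 9.7 × (7.623)² = 11.18 × 9.7 × 58.110129 ≈ 6,301.8 × g
RCF₂ = 11.18 × 9.7 × (16.291)² = 11.18 × 9.7 × 265.396681 ≈ 28,781.2 × g
Increase = 28,781.2 − 6,301.8 = 22,479.4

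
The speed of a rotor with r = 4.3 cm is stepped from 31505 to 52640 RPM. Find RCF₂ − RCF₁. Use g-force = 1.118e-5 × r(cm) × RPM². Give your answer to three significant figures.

RCF₁ = 1.118 × 10⁻⁵ × 4.3 × (31505)² = 1.118 × 10⁻⁵ × 4.3 × 992,565,025 ≈ 47,716.6 × g
RCF₂ = 1.118 × 10⁻⁵ × 4.3 × (52640)² = 1.118 × 10⁻⁵ × 4.3 × 2,770,969,600 ≈ 133,211.6 × g
Increase = 133,211.6 − 47,716.6 = 85,495

85500 × g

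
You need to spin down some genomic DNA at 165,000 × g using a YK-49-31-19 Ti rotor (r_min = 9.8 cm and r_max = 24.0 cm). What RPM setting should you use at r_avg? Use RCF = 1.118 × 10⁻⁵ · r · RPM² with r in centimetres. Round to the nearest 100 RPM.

29600 RPM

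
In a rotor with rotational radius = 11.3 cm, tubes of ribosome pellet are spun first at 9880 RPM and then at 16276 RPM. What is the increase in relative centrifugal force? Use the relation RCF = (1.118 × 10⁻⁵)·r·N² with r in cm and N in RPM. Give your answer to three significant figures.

RCF₁ = 1.118 × 10⁻⁵ × 11.3 × (9880)² = 1.118 × 10⁻⁵ × 11.3 × 97,614,400 ≈ 12,332 × g
RCF₂ = 1.118 × 10⁻⁵ × 11.3 × (16276)² = 1.118 × 10⁻⁵ × 11.3 × 264,908,176 ≈ 33,466.9 × g
Increase = 33,466.9 − 12,332 = 21,134.9

21100 x g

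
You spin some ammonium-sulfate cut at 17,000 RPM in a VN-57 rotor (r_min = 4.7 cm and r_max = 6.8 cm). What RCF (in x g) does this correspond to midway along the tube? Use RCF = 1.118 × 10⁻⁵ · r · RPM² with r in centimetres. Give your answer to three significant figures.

r_avg = (4.7 + 6.8) / 2 = 5.75 cm
RCF = 1.118 × 10⁻⁵ × r × N²
RCF = 1.118 × 10⁻⁵ × 5.75 × (17000)² = 1.118 × 10⁻⁵ × 5.75 × 289,000,000 ≈ 18,578.4 × g

RCF ≈ 18600 x g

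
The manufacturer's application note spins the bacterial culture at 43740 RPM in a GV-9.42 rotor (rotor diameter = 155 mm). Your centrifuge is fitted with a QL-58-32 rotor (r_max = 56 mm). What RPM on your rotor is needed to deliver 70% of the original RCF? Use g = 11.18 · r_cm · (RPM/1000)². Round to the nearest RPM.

Original rotor: r = 155 mm / 2 = 77.5 mm = 7.75 cm
RCF = 11.18 × r × (N/1000)²
RCF_original = 11.18 × 7.75 × (43.74)² = 11.18 × 7.75 × 1,913.1876 ≈ 165,768.1 × g
Target RCF = 0.7 × 165,768.1 ≈ 116,037.7 × g
Your rotor: r = 56 mm = 5.6 cm
116,037.7 = 11.18 × 5.6 × (N/1000)²
(N/1000)² = 116,037.7 / 62.608 = 1853.401
N = 1000 × √1853.401 ≈ 43,051.1

43051 RPM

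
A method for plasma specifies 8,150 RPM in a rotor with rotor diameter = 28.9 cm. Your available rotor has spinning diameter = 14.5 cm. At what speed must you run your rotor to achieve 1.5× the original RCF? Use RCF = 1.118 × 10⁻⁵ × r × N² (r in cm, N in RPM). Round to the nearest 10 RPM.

Original rotor: r = 28.9 / 2 = 14.45 cm
RCF_original = 1.118 × 10⁻⁵ × 14.45 × (8150)² = 1.118 × 10⁻⁵ × 14.45 × 66,422,500 ≈ 10,730.6 × g
Target RCF = 1.5 × 10,730.6 ≈ 16,095.9 × g
Your rotor: r = 14.5 / 2 = 7.25 cm
16,095.9 = 1.118 × 10⁻⁵ × 7.25 × N²
N² = 16,095.9 / (8.1055 × 10⁻⁵) = 198,579,977
N ≈ √198,579,977 ≈ 14,091.8

≈ 14090 RPM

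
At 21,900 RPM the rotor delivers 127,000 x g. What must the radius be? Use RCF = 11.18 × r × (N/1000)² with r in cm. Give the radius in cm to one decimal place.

23.7 cm

RCF = 11.18 × r × (N/1000)²
127000 = 11.18 × r × (21.9)²
r = 127000 / (11.18 × 479.61) = 127000 / 5362.04 ≈ 23.685 cm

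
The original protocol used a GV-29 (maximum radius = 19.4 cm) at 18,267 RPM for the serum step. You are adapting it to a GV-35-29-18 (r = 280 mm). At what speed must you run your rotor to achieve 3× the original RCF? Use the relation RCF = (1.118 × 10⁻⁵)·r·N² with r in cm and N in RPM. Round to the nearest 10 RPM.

26340 RPM

RCF_original = 1.118 × 10⁻⁵ × 19.4 × (18267)² = 1.118 × 10⁻⁵ × 19.4 × 333,683,289 ≈ 72,373.2 × g
Target RCF = 3 × 72,373.2 ≈ 217,119.6 × g
Your rotor: r = 280 mm = 28.0 cm
217,119.6 = 1.118 × 10⁻⁵ × 28 × N²
N² = 217,119.6 / (31.304 × 10⁻⁵) = 693,584,206
N ≈ √693,584,206 ≈ 26,336.0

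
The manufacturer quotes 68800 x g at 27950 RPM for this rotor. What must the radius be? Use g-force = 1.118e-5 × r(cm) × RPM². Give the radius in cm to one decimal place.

68800 = 1.118 × 10⁻⁵ × r × (27950)²
r = 68800 / (1.118 × 10⁻⁵ × 781,202,500) = 68800 / 8733.844 ≈ 7.877 cm

7.9 cm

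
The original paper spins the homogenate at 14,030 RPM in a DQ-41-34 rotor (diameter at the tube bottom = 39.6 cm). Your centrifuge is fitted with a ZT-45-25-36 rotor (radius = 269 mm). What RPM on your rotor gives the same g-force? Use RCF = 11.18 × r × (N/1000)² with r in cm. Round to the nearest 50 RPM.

Original rotor: r = 39.6 / 2 = 19.8 cm
RCF = 11.18 × r × (N/1000)²
RCF_original = 11.18 × 19.8 × (14.03)² = 11.18 × 19.8 × 196.8409 ≈ 43,573.5 × g
Your rotor: r = 269 mm = 26.9 cm
43,573.5 = 11.18 × 26.9 × (N/1000)²
(N/1000)² = 43,573.5 / 300.742 = 144.8866
N = 1000 × √144.8866 ≈ 12,036.9

12050 RPM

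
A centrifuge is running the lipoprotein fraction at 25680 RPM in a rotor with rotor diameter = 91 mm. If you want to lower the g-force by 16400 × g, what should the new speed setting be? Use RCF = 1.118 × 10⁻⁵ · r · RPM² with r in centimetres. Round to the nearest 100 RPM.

r = 91 mm / 2 = 45.5 mm = 4.55 cm
Current RCF = 1.118 × 10⁻⁵ × 4.55 × (25680)² = 1.118 × 10⁻⁵ × 4.55 × 659,462,400 ≈ 33,546.2 × g
Target RCF = 33,546.2 − 16,400 = 17,146.2 × g
N² = 17,146.2 / (5.0869 × 10⁻⁵) = 337,065,796
N ≈ √337,065,796 ≈ 18,359.4

≈ 18400 RPM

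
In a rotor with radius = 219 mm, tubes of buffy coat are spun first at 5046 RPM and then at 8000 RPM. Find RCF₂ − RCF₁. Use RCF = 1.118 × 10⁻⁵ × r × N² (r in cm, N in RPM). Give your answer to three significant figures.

9440 g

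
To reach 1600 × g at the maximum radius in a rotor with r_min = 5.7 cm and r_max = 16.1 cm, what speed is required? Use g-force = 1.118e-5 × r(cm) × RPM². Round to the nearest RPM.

N ≈ 2981 RPM

Use r_max = 16.1 cm.
RCF = 1.118 × 10⁻⁵ × r × N²
1,600 = 1.118 × 10⁻⁵ × 16.1 × N²
N² = 1,600 / (17.9998 × 10⁻⁵) = 8,888,988
N ≈ √8,888,988 ≈ 2,981.4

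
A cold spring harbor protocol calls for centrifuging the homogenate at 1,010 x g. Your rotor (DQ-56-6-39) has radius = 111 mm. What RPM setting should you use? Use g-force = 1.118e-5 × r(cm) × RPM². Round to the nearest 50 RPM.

N ≈ 2850 RPM

r = 111 mm = 11.1 cm
RCF = 1.118 × 10⁻⁵ × r × N²
1,010 = 1.118 × 10⁻⁵ × 11.1 × N²
N² = 1,010 / (12.4098 × 10⁻⁵) = 8,138,729
N ≈ √8,138,729 ≈ 2,852.8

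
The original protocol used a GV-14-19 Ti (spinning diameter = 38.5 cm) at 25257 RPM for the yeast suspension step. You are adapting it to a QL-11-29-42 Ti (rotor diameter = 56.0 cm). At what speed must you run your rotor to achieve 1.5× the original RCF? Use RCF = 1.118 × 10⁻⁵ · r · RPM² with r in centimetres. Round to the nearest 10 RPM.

25650 RPM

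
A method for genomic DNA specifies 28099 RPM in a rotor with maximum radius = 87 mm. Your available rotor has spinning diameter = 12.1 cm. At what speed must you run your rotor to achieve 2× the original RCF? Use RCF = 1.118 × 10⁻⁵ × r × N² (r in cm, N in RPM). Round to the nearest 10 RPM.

Original rotor: r = 87 mm = 8.7 cm
RCF = 1.118 × 10⁻⁵ × r × N²
RCF_original = 1.118 × 10⁻⁵ × 8.7 × (28099)² = 1.118 × 10⁻⁵ × 8.7 × 789,553,801 ≈ 76,796.7 × g
Target RCF = 2 × 76,796.7 ≈ 153,593.4 × g
Your rotor: r = 12.1 / 2 = 6.05 cm
153,593.4 = 1.118 × 10⁻⁵ × 6.05 × N²
N² = 153,593.4 / (6.7639 × 10⁻⁵) = 2,270,781,650
N ≈ √2,270,781,650 ≈ 47,652.7

47650 RPM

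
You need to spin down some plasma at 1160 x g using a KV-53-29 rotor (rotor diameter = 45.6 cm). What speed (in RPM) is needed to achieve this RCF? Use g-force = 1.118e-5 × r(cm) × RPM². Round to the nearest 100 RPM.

r = 45.6 / 2 = 22.8 cm
RCF = 1.118 × 10⁻⁵ × r × N²
1,160 = 1.118 × 10⁻⁵ × 22.8 × N²
N² = 1,160 / (25.4904 × 10⁻⁵) = 4,550,733
N ≈ √4,550,733 ≈ 2,133.2

2100 RPM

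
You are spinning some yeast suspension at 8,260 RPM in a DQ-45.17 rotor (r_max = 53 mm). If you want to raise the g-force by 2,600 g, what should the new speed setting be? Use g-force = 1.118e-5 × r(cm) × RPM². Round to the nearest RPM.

10588 RPM

r = 53 mm = 5.3 cm
Current RCF = 1.118 × 10⁻⁵ × 5.3 × (8260)² = 1.118 × 10⁻⁵ × 5.3 × 68,227,600 ≈ 4,042.8 × g
Target RCF = 4,042.8 + 2,600 = 6,642.8 × g
N² = 6,642.8 / (5.9254 × 10⁻⁵) = 112,107,200
N ≈ √112,107,200 ≈ 10,588.1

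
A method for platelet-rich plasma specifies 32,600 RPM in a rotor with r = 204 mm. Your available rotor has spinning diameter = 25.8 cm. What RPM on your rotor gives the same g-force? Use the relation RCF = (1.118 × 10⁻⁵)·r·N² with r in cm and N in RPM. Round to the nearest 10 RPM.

41000 RPM

Original rotor: r = 204 mm = 20.4 cm
RCF = 1.118 × 10⁻⁵ × r × N²
RCF_original = 1.118 × 10⁻⁵ × 20.4 × (32600)² = 1.118 × 10⁻⁵ × 20.4 × 1,062,760,000 ≈ 242,385.8 × g
Your rotor: r = 25.8 / 2 = 12.9 cm
242,385.8 = 1.118 × 10⁻⁵ × 12.9 × N²
N² = 242,385.8 / (14.4222 × 10⁻⁵) = 1,680,643,730
N ≈ √1,680,643,730 ≈ 40,995.7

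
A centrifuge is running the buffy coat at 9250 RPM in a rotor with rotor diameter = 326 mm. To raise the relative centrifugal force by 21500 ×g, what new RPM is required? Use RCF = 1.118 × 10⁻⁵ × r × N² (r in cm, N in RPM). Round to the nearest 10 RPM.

r = 326 mm / 2 = 163 mm = 16.3 cm
Current RCF = 1.118 × 10⁻⁵ × 16.3 × (9250)² = 1.118 × 10⁻⁵ × 16.3 × 85,562,500 ≈ 15,592.4 × g
Target RCF = 15,592.4 + 21,500 = 37,092.4 × g
N² = 37,092.4 / (18.2234 × 10⁻⁵) = 203,542,698
N ≈ √203,542,698 ≈ 14,266.8

N₂ ≈ 14270 RPM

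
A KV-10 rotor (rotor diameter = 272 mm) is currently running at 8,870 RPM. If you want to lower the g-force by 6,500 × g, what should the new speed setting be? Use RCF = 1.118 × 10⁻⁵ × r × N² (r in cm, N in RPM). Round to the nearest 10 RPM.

r = 272 mm / 2 = 136 mm = 13.6 cm
Current RCF = 1.118 × 10⁻⁵ × 13.6 × (8870)² = 1.118 × 10⁻⁵ × 13.6 × 78,676,900 ≈ 11,962.7 × g
Target RCF = 11,962.7 − 6,500 = 5,462.7 × g
N² = 5,462.7 / (15.2048 × 10⁻⁵) = 35,927,470
N ≈ √35,927,470 ≈ 5,994.0

≈ 5990 RPM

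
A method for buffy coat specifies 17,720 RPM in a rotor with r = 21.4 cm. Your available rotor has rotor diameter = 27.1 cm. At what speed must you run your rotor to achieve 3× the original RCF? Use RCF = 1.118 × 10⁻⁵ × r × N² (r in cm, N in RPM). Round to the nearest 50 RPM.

38550 RPM

RCF_original = 1.118 × 10⁻⁵ × 21.4 × (17720)² = 1.118 × 10⁻⁵ × 21.4 × 313,998,400 ≈ 75,124.7 × g
Target RCF = 3 × 75,124.7 ≈ 225,374.1 × g
Your rotor: r = 27.1 / 2 = 13.55 cm
225,374.1 = 1.118 × 10⁻⁵ × 13.55 × N²
N² = 225,374.1 / (15.1489 × 10⁻⁵) = 1,487,725,841
N ≈ √1,487,725,841 ≈ 38,571.0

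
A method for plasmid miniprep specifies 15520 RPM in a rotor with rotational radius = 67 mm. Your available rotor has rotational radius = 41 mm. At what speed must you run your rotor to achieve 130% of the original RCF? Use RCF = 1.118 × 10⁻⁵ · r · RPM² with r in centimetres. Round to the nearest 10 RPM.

≈ 22620 RPM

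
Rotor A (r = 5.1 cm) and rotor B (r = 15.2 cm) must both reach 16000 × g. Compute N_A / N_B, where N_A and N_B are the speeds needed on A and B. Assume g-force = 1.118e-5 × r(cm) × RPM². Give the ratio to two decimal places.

1.73

At fixed RCF, N ∝ 1/√r, so N_A/N_B = √(r_B/r_A) = √(15.2/5.1) = √2.980392 = 1.7264.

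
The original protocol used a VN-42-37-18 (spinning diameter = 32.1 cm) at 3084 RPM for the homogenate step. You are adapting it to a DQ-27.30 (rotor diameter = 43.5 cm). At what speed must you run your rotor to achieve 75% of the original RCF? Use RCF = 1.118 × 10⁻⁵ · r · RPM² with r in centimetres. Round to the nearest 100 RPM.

Original rotor: r = 32.1 / 2 = 16.05 cm
RCF_original = 1.118 × 10⁻⁵ × 16.05 × (3084)² = 1.118 × 10⁻⁵ × 16.05 × 9,511,056 ≈ 1,706.7 × g
Target RCF = 0.75 × 1,706.7 ≈ 1,280 × g
Your rotor: r = 43.5 / 2 = 21.75 cm
1,280 = 1.118 × 10⁻⁵ × 21.75 × N²
N² = 1,280 / (24.3165 × 10⁻⁵) = 5,263,915
N ≈ √5,263,915 ≈ 2,294.3

2300 RPM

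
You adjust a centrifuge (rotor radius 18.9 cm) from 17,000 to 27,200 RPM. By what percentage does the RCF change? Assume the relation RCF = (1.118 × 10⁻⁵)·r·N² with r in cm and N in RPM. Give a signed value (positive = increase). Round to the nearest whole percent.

RCF ∝ N², so the ratio is (27200/17000)² = (1.600000)² = 2.5600.
Change = 2.5600 − 1 = +1.5600 → +156.0%.

+156%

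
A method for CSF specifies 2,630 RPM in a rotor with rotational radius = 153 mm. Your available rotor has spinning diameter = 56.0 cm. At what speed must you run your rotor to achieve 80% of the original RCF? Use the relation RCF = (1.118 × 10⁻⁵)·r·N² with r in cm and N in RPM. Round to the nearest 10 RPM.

1740 RPM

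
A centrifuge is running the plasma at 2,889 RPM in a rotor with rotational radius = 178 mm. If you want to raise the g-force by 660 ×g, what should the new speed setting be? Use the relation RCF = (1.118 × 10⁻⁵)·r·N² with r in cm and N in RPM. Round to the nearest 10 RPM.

r = 178 mm = 17.8 cm
Current RCF = 1.118 × 10⁻⁵ × 17.8 × (2889)² = 1.118 × 10⁻⁵ × 17.8 × 8,346,321 ≈ 1,661 × g
Target RCF = 1,661 + 660 = 2,321 × g
N² = 2,321 / (19.9004 × 10⁻⁵) = 11,663,082
N ≈ √11,663,082 ≈ 3,415.1

≈ 3420 RPM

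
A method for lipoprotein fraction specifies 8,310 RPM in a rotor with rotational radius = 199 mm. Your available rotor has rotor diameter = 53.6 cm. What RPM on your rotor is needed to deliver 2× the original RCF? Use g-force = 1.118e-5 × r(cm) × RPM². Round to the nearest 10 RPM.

10130 RPM

Original rotor: r = 199 mm = 19.9 cm
RCF_original = 1.118 × 10⁻⁵ × 19.9 × (8310)² = 1.118 × 10⁻⁵ × 19.9 × 69,056,100 ≈ 15,363.7 × g
Target RCF = 2 × 15,363.7 ≈ 30,727.4 × g
Your rotor: r = 53.6 / 2 = 26.8 cm
30,727.4 = 1.118 × 10⁻⁵ × 26.8 × N²
N² = 30,727.4 / (29.9624 × 10⁻⁵) = 102,553,200
N ≈ √102,553,200 ≈ 10,126.9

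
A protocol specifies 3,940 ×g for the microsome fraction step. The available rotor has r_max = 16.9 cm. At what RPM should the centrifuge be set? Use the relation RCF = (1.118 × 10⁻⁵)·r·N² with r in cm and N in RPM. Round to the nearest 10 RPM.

4570 RPM

3,940 = 1.118 × 10⁻⁵ × 16.9 × N²
N² = 3,940 / (18.8942 × 10⁻⁵) = 20,852,960
N ≈ √20,852,960 ≈ 4,566.5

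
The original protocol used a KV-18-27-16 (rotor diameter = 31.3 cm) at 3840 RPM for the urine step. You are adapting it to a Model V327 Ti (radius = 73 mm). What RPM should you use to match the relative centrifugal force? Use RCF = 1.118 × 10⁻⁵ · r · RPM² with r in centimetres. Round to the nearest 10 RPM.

5620 RPM

Original rotor: r = 31.3 / 2 = 15.65 cm
RCF_original = 1.118 × 10⁻⁵ × 15.65 × (3840)² = 1.118 × 10⁻⁵ × 15.65 × 14,745,600 ≈ 2,580 × g
Your rotor: r = 73 mm = 7.3 cm
2,580 = 1.118 × 10⁻⁵ × 7.3 × N²
N² = 2,580 / (8.1614 × 10⁻⁵) = 31,612,223
N ≈ √31,612,223 ≈ 5,622.5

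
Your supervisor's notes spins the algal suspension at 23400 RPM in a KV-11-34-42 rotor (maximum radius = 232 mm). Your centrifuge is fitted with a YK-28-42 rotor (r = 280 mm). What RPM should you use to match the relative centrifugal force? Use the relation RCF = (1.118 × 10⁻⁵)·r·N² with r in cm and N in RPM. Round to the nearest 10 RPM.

≈ 21300 RPM

Original rotor: r = 232 mm = 23.2 cm
RCF_original = 1.118 × 10⁻⁵ × 23.2 × (23400)² = 1.118 × 10⁻⁵ × 23.2 × 547,560,000 ≈ 142,023.9 × g
Your rotor: r = 280 mm = 28.0 cm
142,023.9 = 1.118 × 10⁻⁵ × 28 × N²
N² = 142,023.9 / (31.304 × 10⁻⁵) = 453,692,499
N ≈ √453,692,499 ≈ 21,300.1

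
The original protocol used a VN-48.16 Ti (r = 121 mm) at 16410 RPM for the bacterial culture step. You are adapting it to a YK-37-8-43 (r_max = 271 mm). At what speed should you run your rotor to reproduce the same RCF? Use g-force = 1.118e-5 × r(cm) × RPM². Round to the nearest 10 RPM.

Original rotor: r = 121 mm = 12.1 cm
RCF_original = 1.118 × 10⁻⁵ × 12.1 × (16410)² = 1.118 × 10⁻⁵ × 12.1 × 269,288,100 ≈ 36,428.8 × g
Your rotor: r = 271 mm = 27.1 cm
36,428.8 = 1.118 × 10⁻⁵ × 27.1 × N²
N² = 36,428.8 / (30.2978 × 10⁻⁵) = 120,235,793
N ≈ √120,235,793 ≈ 10,965.2

≈ 10970 RPM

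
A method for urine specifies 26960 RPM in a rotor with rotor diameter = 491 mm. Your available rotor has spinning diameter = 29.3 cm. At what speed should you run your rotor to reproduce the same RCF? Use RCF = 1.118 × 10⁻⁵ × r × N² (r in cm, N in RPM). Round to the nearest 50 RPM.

34900 RPM

Original rotor: r = 491 mm / 2 = 245.5 mm = 24.55 cm
RCF_original = 1.118 × 10⁻⁵ × 24.55 × (26960)² = 1.118 × 10⁻⁵ × 24.55 × 726,841,600 ≈ 199,495.5 × g
Your rotor: r = 29.3 / 2 = 14.65 cm
199,495.5 = 1.118 × 10⁻⁵ × 14.65 × N²
N² = 199,495.5 / (16.3787 × 10⁻⁵) = 1,218,017,914
N ≈ √1,218,017,914 ≈ 34,900.1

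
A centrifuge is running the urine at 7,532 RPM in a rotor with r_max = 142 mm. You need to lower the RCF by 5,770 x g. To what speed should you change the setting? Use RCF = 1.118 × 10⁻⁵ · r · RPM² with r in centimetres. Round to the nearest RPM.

N₂ ≈ 4515 RPM

r = 142 mm = 14.2 cm
Current RCF = 1.118 × 10⁻⁵ × 14.2 × (7532)² = 1.118 × 10⁻⁵ × 14.2 × 56,731,024 ≈ 9,006.4 × g
Target RCF = 9,006.4 − 5,770 = 3,236.4 × g
N² = 3,236.4 / (15.8756 × 10⁻⁵) = 20,386,001
N ≈ √20,386,001 ≈ 4,515.1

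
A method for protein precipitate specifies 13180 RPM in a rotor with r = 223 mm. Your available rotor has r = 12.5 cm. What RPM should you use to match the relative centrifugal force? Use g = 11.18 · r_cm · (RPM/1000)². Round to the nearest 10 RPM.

Original rotor: r = 223 mm = 22.3 cm
RCF_original = 11.18 × 22.3 × (13.18)² = 11.18 × 22.3 × 173.7124 ≈ 43,308.9 × g
43,308.9 = 11.18 × 12.5 × (N/1000)²
(N/1000)² = 43,308.9 / 139.75 = 309.9027
N = 1000 × √309.9027 ≈ 17,604.1

17600 RPM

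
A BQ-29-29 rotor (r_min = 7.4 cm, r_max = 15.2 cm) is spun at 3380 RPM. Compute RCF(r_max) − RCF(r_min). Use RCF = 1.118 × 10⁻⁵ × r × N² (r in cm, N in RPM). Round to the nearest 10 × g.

≈ 1000 g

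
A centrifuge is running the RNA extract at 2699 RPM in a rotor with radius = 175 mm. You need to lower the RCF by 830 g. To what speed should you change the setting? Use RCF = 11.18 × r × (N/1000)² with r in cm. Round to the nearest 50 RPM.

r = 175 mm = 17.5 cm
Current RCF = 11.18 × 17.5 × (2.699)² = 11.18 × 17.5 × 7.284601 ≈ 1,425.2 × g
Target RCF = 1,425.2 − 830 = 595.2 × g
(N/1000)² = 595.2 / 195.65 = 3.042167
N = 1000 × √3.042167 ≈ 1,744.2

N₂ ≈ 1750 RPM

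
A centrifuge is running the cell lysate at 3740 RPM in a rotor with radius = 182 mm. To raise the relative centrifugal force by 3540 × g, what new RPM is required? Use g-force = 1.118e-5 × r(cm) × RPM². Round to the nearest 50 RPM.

r = 182 mm = 18.2 cm
Current RCF = 1.118 × 10⁻⁵ × 18.2 × (3740)² = 1.118 × 10⁻⁵ × 18.2 × 13,987,600 ≈ 2,846.1 × g
Target RCF = 2,846.1 + 3,540 = 6,386.1 × g
N² = 6,386.1 / (20.3476 × 10⁻⁵) = 31,385,028
N ≈ √31,385,028 ≈ 5,602.2

≈ 5600 RPM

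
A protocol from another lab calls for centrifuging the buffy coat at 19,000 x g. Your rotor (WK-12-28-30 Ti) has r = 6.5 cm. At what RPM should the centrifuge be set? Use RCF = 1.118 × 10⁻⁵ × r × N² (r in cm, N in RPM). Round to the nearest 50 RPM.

N ≈ 16150 RPM

RCF = 1.118 × 10⁻⁵ × r × N²
19,000 = 1.118 × 10⁻⁵ × 6.5 × N²
N² = 19,000 / (7.267 × 10⁻⁵) = 261,455,897
N ≈ √261,455,897 ≈ 16,169.6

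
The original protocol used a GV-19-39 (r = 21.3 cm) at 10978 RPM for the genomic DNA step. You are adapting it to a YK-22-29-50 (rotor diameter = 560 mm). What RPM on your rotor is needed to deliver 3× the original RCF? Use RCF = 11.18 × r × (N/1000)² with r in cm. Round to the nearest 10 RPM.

≈ 16580 RPM

RCF = 11.18 × r × (N/1000)²
RCF_original = 11.18 × 21.3 × (10.978)² = 11.18 × 21.3 × 120.516484 ≈ 28,699.1 × g
Target RCF = 3 × 28,699.1 ≈ 86,097.3 × g
Your rotor: r = 560 mm / 2 = 280 mm = 28 cm
86,097.3 = 11.18 × 28 × (N/1000)²
(N/1000)² = 86,097.3 / 313.04 = 275.0361
N = 1000 × √275.0361 ≈ 16,584.2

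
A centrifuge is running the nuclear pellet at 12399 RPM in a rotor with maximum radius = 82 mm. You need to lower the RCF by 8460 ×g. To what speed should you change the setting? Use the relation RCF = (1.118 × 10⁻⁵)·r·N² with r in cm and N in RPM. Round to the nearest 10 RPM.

≈ 7840 RPM

r = 82 mm = 8.2 cm
Current RCF = 1.118 × 10⁻⁵ × 8.2 × (12399)² = 1.118 × 10⁻⁵ × 8.2 × 153,735,201 ≈ 14,093.8 × g
Target RCF = 14,093.8 − 8,460 = 5,633.8 × g
N² = 5,633.8 / (9.1676 × 10⁻⁵) = 61,453,379
N ≈ √61,453,379 ≈ 7,839.2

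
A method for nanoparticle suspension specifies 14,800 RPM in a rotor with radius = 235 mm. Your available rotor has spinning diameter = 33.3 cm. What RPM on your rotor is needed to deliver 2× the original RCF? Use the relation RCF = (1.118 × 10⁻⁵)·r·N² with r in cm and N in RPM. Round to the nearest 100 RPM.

24900 RPM

Original rotor: r = 235 mm = 23.5 cm
RCF_original = 1.118 × 10⁻⁵ × 23.5 × (14800)² = 1.118 × 10⁻⁵ × 23.5 × 219,040,000 ≈ 57,548.4 × g
Target RCF = 2 × 57,548.4 ≈ 115,096.8 × g
Your rotor: r = 33.3 / 2 = 16.65 cm
115,096.8 = 1.118 × 10⁻⁵ × 16.65 × N²
N² = 115,096.8 / (18.6147 × 10⁻⁵) = 618,311,335
N ≈ √618,311,335 ≈ 24,865.9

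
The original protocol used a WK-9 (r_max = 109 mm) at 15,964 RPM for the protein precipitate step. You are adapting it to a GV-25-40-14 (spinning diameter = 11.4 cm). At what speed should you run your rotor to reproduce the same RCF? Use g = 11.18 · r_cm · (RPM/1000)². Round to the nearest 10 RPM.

≈ 22080 RPM

Original rotor: r = 109 mm = 10.9 cm
RCF_original = 11.18 × 10.9 × (15.964)² = 11.18 × 10.9 × 254.849296 ≈ 31,056.4 × g
Your rotor: r = 11.4 / 2 = 5.7 cm
31,056.4 = 11.18 × 5.7 × (N/1000)²
(N/1000)² = 31,056.4 / 63.726 = 487.3427
N = 1000 × √487.3427 ≈ 22,075.8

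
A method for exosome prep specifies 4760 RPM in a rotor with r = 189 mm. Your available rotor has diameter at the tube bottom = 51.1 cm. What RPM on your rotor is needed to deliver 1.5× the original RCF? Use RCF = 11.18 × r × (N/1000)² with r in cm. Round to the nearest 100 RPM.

5000 RPM

Original rotor: r = 189 mm = 18.9 cm
RCF_original = 11.18 × 18.9 × (4.76)² = 11.18 × 18.9 × 22.6576 ≈ 4,787.6 × g
Target RCF = 1.5 × 4,787.6 ≈ 7,181.4 × g
Your rotor: r = 51.1 / 2 = 25.55 cm
7,181.4 = 11.18 × 25.55 × (N/1000)²
(N/1000)² = 7,181.4 / 285.649 = 25.14064
N = 1000 × √25.14064 ≈ 5,014.0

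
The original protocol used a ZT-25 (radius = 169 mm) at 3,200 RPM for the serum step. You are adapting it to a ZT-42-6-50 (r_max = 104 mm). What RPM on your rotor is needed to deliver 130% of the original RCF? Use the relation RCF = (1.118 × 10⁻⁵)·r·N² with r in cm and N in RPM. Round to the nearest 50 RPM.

Original rotor: r = 169 mm = 16.9 cm
RCF = 1.118 × 10⁻⁵ × r × N²
RCF_original = 1.118 × 10⁻⁵ × 16.9 × (3200)² = 1.118 × 10⁻⁵ × 16.9 × 10,240,000 ≈ 1,934.8 × g
Target RCF = 1.3 × 1,934.8 ≈ 2,515.2 × g
Your rotor: r = 104 mm = 10.4 cm
2,515.2 = 1.118 × 10⁻⁵ × 10.4 × N²
N² = 2,515.2 / (11.6272 × 10⁻⁵) = 21,632,035
N ≈ √21,632,035 ≈ 4,651.0

≈ 4650 RPM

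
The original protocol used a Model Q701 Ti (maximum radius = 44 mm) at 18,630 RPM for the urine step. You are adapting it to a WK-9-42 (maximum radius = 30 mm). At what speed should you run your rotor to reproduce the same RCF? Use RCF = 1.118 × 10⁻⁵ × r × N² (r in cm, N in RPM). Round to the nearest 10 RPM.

Original rotor: r = 44 mm = 4.4 cm
RCF = 1.118 × 10⁻⁵ × r × N²
RCF_original = 1.118 × 10⁻⁵ × 4.4 × (18630)² = 1.118 × 10⁻⁵ × 4.4 × 347,076,900 ≈ 17,073.4 × g
Your rotor: r = 30 mm = 3.0 cm
17,073.4 = 1.118 × 10⁻⁵ × 3 × N²
N² = 17,073.4 / (3.354 × 10⁻⁵) = 509,045,915
N ≈ √509,045,915 ≈ 22,562.0

≈ 22560 RPM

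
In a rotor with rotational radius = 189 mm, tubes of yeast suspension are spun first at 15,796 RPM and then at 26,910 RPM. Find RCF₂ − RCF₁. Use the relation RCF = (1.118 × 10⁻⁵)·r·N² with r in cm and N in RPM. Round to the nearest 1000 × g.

100000 x g

r = 189 mm = 18.9 cm
RCF₁ = 1.118 × 10⁻⁵ × 18.9 × (15796)² = 1.118 × 10⁻⁵ × 18.9 × 249,513,616 ≈ 52,722.7 × g
RCF₂ = 1.118 × 10⁻⁵ × 18.9 × (26910)² = 1.118 × 10⁻⁵ × 18.9 × 724,148,100 ≈ 153,013.9 × g
Increase = 153,013.9 − 52,722.7 = 100,291.2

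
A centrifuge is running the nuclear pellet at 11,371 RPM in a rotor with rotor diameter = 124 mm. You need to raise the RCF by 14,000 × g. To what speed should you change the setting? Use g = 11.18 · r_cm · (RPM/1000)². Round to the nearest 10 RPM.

N₂ ≈ 18200 RPM

r = 124 mm / 2 = 62 mm = 6.2 cm
Current RCF = 11.18 × 6.2 × (11.371)² = 11.18 × 6.2 × 129.299641 ≈ 8,962.5 × g
Target RCF = 8,962.5 + 14,000 = 22,962.5 × g
(N/1000)² = 22,962.5 / 69.316 = 331.2727
N = 1000 × √331.2727 ≈ 18,200.9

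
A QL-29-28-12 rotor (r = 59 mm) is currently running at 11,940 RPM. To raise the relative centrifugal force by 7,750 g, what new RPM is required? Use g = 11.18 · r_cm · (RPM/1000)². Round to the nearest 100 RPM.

N₂ ≈ 16100 RPM

r = 59 mm = 5.9 cm
Current RCF = 11.18 × 5.9 × (11.94)² = 11.18 × 5.9 × 142.5636 ≈ 9,403.8 × g
Target RCF = 9,403.8 + 7,750 = 17,153.8 × g
(N/1000)² = 17,153.8 / 65.962 = 260.0558
N = 1000 × √260.0558 ≈ 16,126.2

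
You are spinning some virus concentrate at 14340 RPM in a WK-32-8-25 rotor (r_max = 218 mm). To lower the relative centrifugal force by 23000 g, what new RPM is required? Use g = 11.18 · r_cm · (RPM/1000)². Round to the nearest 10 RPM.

≈ 10550 RPM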